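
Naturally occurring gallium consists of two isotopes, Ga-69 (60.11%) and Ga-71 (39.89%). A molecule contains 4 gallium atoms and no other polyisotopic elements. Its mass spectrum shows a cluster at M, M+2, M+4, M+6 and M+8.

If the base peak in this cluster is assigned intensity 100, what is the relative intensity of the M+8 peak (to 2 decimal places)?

(0.6011 + 0.3989)^4 gives M 0.1306, M+2 0.3465, M+4 0.3450, M+6 0.1526, M+8 0.0253; the largest is M+2.
P(M+2) = C(4,1) × 0.6011^3 × 0.3989^1 = 4 × 0.21719018 × 0.3989 = 0.346549 (base)
P(M+8) = C(4,4) × 0.6011^0 × 0.3989^4 = 1 × 1.0000 × 0.02531956 = 0.025320
Relative intensity = 0.025320 / 0.346549 × 100 = 7.31

7.31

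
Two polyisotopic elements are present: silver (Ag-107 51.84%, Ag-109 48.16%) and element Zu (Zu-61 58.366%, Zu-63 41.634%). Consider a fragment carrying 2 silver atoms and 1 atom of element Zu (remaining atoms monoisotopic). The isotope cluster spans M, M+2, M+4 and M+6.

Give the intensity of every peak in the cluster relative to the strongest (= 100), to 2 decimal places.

38.89 : 100.00 : 85.11 : 23.94

Silver pattern (n=2): 0.26873856 : 0.49932288 : 0.23193856
Element Zu pattern (n=1): 0.58366 : 0.41634
Convolve the two distributions (both contribute in 2-u steps):
  M: 0.26873856×0.58366 = 0.156852
  M+2: 0.26873856×0.41634 + 0.49932288×0.58366 = 0.403321
  M+4: 0.49932288×0.41634 + 0.23193856×0.58366 = 0.343261
  M+6: 0.23193856×0.41634 = 0.096565
Scale to base peak (0.403321) = 100: 38.89 : 100.00 : 85.11 : 23.94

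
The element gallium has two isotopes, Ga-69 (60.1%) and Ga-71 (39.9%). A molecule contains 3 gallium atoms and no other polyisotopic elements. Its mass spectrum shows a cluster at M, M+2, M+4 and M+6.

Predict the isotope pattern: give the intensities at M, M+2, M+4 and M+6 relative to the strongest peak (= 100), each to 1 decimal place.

The 3 Ga atoms are independent, so intensities follow the terms of (0.601 + 0.399)^3.
P(M) = 0.601^3 = 0.217082
P(M+2) = 3 × 0.601^2 × 0.399^1 = 0.432358
P(M+4) = 3 × 0.601^1 × 0.399^2 = 0.287039
P(M+6) = 0.399^3 = 0.063521
The M+2 peak is largest (0.432358); scaling to 100 gives 50.2 : 100.0 : 66.4 : 14.7.

50.2 : 100.0 : 66.4 : 14.7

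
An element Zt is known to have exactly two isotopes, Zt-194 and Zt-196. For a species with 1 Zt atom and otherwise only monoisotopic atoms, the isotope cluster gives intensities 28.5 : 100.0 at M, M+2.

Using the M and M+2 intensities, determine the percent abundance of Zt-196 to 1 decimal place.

77.8%

If p is the fraction of Zt that is Zt-194, then I(M+2)/I(M) = [C(1,1)·p^0·(1−p)] / p^1 = 1·(1−p)/p = 100.0/28.5 = 3.5088
(1−p)/p = 3.5088/1 = 3.5088  ⇒  p = 1/(1 + 3.5088) = 0.2218
Zt-194: 22.2%, Zt-196: 77.8%.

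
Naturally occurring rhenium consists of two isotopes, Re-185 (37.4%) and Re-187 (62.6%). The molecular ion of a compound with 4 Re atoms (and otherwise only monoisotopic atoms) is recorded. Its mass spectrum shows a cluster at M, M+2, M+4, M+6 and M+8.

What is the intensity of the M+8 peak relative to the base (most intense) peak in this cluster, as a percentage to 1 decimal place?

Term probabilities: M 0.0196, M+2 0.1310, M+4 0.3289, M+6 0.3670, M+8 0.1536. Base peak = M+6.
P(M+6) = C(4,3) × 0.374^1 × 0.626^3 = 4 × 0.3740 × 0.24531438 = 0.366990 (base)
P(M+8) = C(4,4) × 0.374^0 × 0.626^4 = 1 × 1.0000 × 0.1535668 = 0.153567
Relative intensity = 0.153567 / 0.366990 × 100 = 41.8

41.8%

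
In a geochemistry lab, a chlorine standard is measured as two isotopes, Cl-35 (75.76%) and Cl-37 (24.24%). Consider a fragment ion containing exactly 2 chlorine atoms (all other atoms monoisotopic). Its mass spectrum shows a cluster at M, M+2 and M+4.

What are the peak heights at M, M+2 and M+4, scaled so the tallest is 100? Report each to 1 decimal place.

100.0 : 64.0 : 10.2

Each Cl atom is independently Cl-35 (p = 0.7576) or Cl-37 (q = 0.2424); the cluster is the binomial expansion (p + q)^2.
P(M) = 0.7576^2 = 0.573958
P(M+2) = 2 × 0.7576^1 × 0.2424^1 = 0.367284
P(M+4) = 0.2424^2 = 0.058758
The M peak is largest (0.573958); scaling to 100 gives 100.0 : 64.0 : 10.2.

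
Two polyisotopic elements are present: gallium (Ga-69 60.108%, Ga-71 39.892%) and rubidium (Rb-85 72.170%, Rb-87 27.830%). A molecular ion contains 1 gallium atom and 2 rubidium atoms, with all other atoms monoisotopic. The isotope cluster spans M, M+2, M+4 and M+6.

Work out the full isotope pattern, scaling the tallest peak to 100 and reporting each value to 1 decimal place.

Gallium pattern (n=1): 0.60108 : 0.39892
Rubidium pattern (n=2): 0.52085089 : 0.40169822 : 0.07745089
Convolve the two distributions (both contribute in 2-u steps):
  M: 0.60108×0.52085089 = 0.313073
  M+2: 0.60108×0.40169822 + 0.39892×0.52085089 = 0.449231
  M+4: 0.60108×0.07745089 + 0.39892×0.40169822 = 0.206800
  M+6: 0.39892×0.07745089 = 0.030897
Scale to base peak (0.449231) = 100: 69.7 : 100.0 : 46.0 : 6.9

69.7 : 100.0 : 46.0 : 6.9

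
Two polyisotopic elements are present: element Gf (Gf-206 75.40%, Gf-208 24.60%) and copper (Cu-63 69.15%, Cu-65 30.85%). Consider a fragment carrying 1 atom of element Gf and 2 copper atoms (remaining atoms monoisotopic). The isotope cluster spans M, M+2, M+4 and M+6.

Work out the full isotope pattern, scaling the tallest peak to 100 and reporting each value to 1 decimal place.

Element Gf pattern (n=1): 0.7540 : 0.2460
Copper pattern (n=2): 0.47817225 : 0.4266555 : 0.09517225
Convolve the two distributions (both contribute in 2-u steps):
  M: 0.7540×0.47817225 = 0.360542
  M+2: 0.7540×0.4266555 + 0.2460×0.47817225 = 0.439329
  M+4: 0.7540×0.09517225 + 0.2460×0.4266555 = 0.176717
  M+6: 0.2460×0.09517225 = 0.023412
Scale to base peak (0.439329) = 100: 82.1 : 100.0 : 40.2 : 5.3

82.1 : 100.0 : 40.2 : 5.3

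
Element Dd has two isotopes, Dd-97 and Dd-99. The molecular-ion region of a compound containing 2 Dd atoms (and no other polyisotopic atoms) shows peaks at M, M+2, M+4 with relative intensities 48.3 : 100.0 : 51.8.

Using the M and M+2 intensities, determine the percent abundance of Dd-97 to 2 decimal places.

49.14%

If p is the fraction of Dd that is Dd-97, then I(M+2)/I(M) = [C(2,1)·p^1·(1−p)] / p^2 = 2·(1−p)/p = 100.0/48.3 = 2.0704
(1−p)/p = 2.0704/2 = 1.0352  ⇒  p = 1/(1 + 1.0352) = 0.4914
Dd-97: 49.14%, Dd-99: 50.86%.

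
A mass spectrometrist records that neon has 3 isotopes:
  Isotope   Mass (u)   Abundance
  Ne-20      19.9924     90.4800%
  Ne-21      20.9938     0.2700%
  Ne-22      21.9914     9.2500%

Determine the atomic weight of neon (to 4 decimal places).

20.1800 u

The abundance-weighted mean is 0.904800 × 19.9924 + 0.002700 × 20.9938 + 0.092500 × 21.9914
= 18.08912 + 0.05668 + 2.03420 = 20.18000 u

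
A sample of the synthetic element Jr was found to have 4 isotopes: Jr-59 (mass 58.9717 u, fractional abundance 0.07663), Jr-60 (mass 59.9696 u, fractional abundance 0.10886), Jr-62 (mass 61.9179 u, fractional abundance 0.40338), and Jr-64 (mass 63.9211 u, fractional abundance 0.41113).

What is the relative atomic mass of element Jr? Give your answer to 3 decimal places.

62.304 u

Average mass = Σ (abundance × isotope mass) = 0.07663 × 58.9717 + 0.10886 × 59.9696 + 0.40338 × 61.9179 + 0.41113 × 63.9211
= 4.51900 + 6.52829 + 24.97644 + 26.27988 = 62.30361 u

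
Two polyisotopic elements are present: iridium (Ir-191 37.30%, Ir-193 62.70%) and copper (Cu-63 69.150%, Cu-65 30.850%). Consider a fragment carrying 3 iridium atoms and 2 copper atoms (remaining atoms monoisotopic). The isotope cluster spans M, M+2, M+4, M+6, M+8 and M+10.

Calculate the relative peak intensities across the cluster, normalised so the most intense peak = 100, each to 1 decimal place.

7.5 : 44.6 : 98.9 : 100.0 : 44.5 : 7.1

Iridium pattern (n=3): 0.05189512 : 0.26170165 : 0.43991135 : 0.24649188
Copper pattern (n=2): 0.47817225 : 0.4266555 : 0.09517225
Convolve the two distributions (both contribute in 2-u steps):
  M: 0.05189512×0.47817225 = 0.024815
  M+2: 0.05189512×0.4266555 + 0.26170165×0.47817225 = 0.147280
  M+4: 0.05189512×0.09517225 + 0.26170165×0.4266555 + 0.43991135×0.47817225 = 0.326949
  M+6: 0.26170165×0.09517225 + 0.43991135×0.4266555 + 0.24649188×0.47817225 = 0.330463
  M+8: 0.43991135×0.09517225 + 0.24649188×0.4266555 = 0.147034
  M+10: 0.24649188×0.09517225 = 0.023459
Scale to base peak (0.330463) = 100: 7.5 : 44.6 : 98.9 : 100.0 : 44.5 : 7.1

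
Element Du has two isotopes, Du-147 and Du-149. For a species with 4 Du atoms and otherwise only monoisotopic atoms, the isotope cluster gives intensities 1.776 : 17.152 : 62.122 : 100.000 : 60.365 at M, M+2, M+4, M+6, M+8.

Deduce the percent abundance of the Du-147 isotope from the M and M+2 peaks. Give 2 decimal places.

Write p for the Du-147 fraction. I(M+2)/I(M) = [C(4,1)·p^3·(1−p)] / p^4 = 4·(1−p)/p = 17.152/1.776 = 9.6577
(1−p)/p = 9.6577/4 = 2.4144  ⇒  p = 1/(1 + 2.4144) = 0.2929
Du-147: 29.29%, Du-149: 70.71%.

29.29%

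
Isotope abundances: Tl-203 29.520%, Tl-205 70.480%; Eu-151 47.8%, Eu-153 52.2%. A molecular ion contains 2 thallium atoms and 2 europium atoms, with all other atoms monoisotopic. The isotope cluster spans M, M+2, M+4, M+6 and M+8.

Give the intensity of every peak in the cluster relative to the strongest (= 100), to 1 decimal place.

Thallium pattern (n=2): 0.08714304 : 0.41611392 : 0.49674304
Europium pattern (n=2): 0.228484 : 0.499032 : 0.272484
Convolve the two distributions (both contribute in 2-u steps):
  M: 0.08714304×0.228484 = 0.019911
  M+2: 0.08714304×0.499032 + 0.41611392×0.228484 = 0.138563
  M+4: 0.08714304×0.272484 + 0.41611392×0.499032 + 0.49674304×0.228484 = 0.344897
  M+6: 0.41611392×0.272484 + 0.49674304×0.499032 = 0.361275
  M+8: 0.49674304×0.272484 = 0.135355
Scale to base peak (0.361275) = 100: 5.5 : 38.4 : 95.5 : 100.0 : 37.5

5.5 : 38.4 : 95.5 : 100.0 : 37.5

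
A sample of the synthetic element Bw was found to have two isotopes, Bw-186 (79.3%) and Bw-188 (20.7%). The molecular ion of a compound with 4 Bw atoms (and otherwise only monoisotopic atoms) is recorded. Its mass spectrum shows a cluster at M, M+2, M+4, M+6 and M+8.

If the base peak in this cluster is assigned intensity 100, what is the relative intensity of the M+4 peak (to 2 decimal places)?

39.16

Term probabilities: M 0.3955, M+2 0.4129, M+4 0.1617, M+6 0.0281, M+8 0.0018. Base peak = M+2.
P(M+2) = C(4,1) × 0.793^3 × 0.207^1 = 4 × 0.49867726 × 0.2070 = 0.412905 (base)
P(M+4) = C(4,2) × 0.793^2 × 0.207^2 = 6 × 0.628849 × 0.042849 = 0.161673
Relative intensity = 0.161673 / 0.412905 × 100 = 39.16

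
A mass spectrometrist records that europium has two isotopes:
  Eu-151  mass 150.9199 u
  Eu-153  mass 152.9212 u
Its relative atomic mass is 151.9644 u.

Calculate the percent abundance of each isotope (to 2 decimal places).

Eu-151: 47.81%, Eu-153: 52.19%

Let x be the fractional abundance of Eu-151; then Eu-153 has abundance 1 − x.
150.9199·x + 152.9212·(1 − x) = 151.9644
(150.9199 − 152.9212)·x = 151.9644 − 152.9212
x = -0.9568 / -2.0013 = 0.47809 → 47.81% Eu-151, 52.19% Eu-153.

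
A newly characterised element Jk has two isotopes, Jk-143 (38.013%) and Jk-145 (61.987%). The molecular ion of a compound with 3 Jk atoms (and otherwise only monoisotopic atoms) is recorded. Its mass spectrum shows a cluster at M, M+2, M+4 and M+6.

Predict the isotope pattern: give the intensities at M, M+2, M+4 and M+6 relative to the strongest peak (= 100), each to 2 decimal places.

12.54 : 61.32 : 100.00 : 54.36

Each Jk atom is independently Jk-143 (p = 0.38013) or Jk-145 (q = 0.61987); the cluster is the binomial expansion (p + q)^3.
P(M) = 0.38013^3 = 0.054928
P(M+2) = 3 × 0.38013^2 × 0.61987^1 = 0.268711
P(M+4) = 3 × 0.38013^1 × 0.61987^2 = 0.438182
P(M+6) = 0.61987^3 = 0.238178
The M+4 peak is largest (0.438182); scaling to 100 gives 12.54 : 61.32 : 100.00 : 54.36.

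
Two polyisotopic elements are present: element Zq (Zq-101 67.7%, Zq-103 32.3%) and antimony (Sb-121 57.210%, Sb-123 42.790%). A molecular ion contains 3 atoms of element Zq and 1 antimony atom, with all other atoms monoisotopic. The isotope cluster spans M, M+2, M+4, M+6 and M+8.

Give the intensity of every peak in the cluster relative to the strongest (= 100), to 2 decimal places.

45.89 : 100.00 : 80.46 : 28.42 : 3.73

Element Zq pattern (n=3): 0.31028873 : 0.4441208 : 0.2118922 : 0.03369827
Antimony pattern (n=1): 0.5721 : 0.4279
Convolve the two distributions (both contribute in 2-u steps):
  M: 0.31028873×0.5721 = 0.177516
  M+2: 0.31028873×0.4279 + 0.4441208×0.5721 = 0.386854
  M+4: 0.4441208×0.4279 + 0.2118922×0.5721 = 0.311263
  M+6: 0.2118922×0.4279 + 0.03369827×0.5721 = 0.109947
  M+8: 0.03369827×0.4279 = 0.014419
Scale to base peak (0.386854) = 100: 45.89 : 100.00 : 80.46 : 28.42 : 3.73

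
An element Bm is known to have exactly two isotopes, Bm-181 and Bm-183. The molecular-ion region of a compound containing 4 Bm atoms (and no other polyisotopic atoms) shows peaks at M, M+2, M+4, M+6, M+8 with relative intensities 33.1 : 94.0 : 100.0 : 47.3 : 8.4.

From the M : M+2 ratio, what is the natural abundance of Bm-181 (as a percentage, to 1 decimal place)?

Write p for the Bm-181 fraction. I(M+2)/I(M) = [C(4,1)·p^3·(1−p)] / p^4 = 4·(1−p)/p = 94.0/33.1 = 2.8399
(1−p)/p = 2.8399/4 = 0.7100  ⇒  p = 1/(1 + 0.7100) = 0.5848
Bm-181: 58.5%, Bm-183: 41.5%.

58.5%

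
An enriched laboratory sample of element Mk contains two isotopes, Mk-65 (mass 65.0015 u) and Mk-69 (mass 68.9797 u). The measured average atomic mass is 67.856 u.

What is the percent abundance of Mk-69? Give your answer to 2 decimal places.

71.75%

With x = fraction of Mk-65 (so Mk-69 is 1 − x):
65.0015·x + 68.9797·(1 − x) = 67.856
(65.0015 − 68.9797)·x = 67.856 − 68.9797
x = -1.1237 / -3.9782 = 0.28246 → 28.25% Mk-65, 71.75% Mk-69.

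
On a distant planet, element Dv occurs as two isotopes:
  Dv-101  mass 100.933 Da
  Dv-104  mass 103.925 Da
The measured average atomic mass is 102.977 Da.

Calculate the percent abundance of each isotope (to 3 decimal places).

With x = fraction of Dv-101 (so Dv-104 is 1 − x):
100.933·x + 103.925·(1 − x) = 102.977
(100.933 − 103.925)·x = 102.977 − 103.925
x = -0.948 / -2.992 = 0.31684 → 31.684% Dv-101, 68.316% Dv-104.

Dv-101: 31.684%, Dv-104: 68.316%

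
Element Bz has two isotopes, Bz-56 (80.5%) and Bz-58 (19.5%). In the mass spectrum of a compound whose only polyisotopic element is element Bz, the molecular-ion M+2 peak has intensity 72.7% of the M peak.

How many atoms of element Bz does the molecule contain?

3

With n Bz atoms, P(M+2)/P(M) = C(n,1)·p^(n−1)q / p^n = n·q/p = n · 0.195/0.805.
n = 0.727 × 0.805/0.195 = 3.00 ≈ 3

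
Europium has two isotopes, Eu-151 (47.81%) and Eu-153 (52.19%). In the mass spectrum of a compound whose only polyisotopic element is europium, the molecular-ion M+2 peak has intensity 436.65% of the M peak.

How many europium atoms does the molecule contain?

For n independent Eu atoms, I(M+2)/I(M) = n · (abundance Eu-153) / (abundance Eu-151) = n · 0.5219/0.4781.
n = 4.3665 × 0.4781/0.5219 = 4.00 ≈ 4

4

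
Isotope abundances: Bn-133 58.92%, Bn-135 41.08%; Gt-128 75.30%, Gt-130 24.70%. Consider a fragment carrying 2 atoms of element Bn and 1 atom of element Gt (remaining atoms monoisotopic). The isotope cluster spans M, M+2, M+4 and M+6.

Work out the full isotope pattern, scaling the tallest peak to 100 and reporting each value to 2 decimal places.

58.06 : 100.00 : 54.78 : 9.26

Element Bn pattern (n=2): 0.34715664 : 0.48408672 : 0.16875664
Element Gt pattern (n=1): 0.7530 : 0.2470
Convolve the two distributions (both contribute in 2-u steps):
  M: 0.34715664×0.7530 = 0.261409
  M+2: 0.34715664×0.2470 + 0.48408672×0.7530 = 0.450265
  M+4: 0.48408672×0.2470 + 0.16875664×0.7530 = 0.246643
  M+6: 0.16875664×0.2470 = 0.041683
Scale to base peak (0.450265) = 100: 58.06 : 100.00 : 54.78 : 9.26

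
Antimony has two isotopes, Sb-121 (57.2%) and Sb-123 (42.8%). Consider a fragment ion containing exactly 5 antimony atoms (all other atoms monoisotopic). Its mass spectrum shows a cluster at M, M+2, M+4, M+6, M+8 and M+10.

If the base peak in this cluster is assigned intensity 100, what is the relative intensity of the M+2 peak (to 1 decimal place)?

Binomial terms of (0.572 + 0.428)^5: M 0.0612, M+2 0.2291, M+4 0.3428, M+6 0.2565, M+8 0.0960, M+10 0.0144 → M+4 is the base peak.
P(M+4) = C(5,2) × 0.572^3 × 0.428^2 = 10 × 0.18714925 × 0.183184 = 0.342827 (base)
P(M+2) = C(5,1) × 0.572^4 × 0.428^1 = 5 × 0.10704937 × 0.4280 = 0.229086
Relative intensity = 0.229086 / 0.342827 × 100 = 66.8

66.8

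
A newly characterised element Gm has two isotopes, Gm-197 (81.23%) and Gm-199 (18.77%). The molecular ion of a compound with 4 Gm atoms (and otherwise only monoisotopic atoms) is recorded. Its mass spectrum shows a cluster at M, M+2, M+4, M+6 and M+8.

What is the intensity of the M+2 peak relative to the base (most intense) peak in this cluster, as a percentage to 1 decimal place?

Term probabilities: M 0.4354, M+2 0.4024, M+4 0.1395, M+6 0.0215, M+8 0.0012. Base peak = M.
P(M) = C(4,0) × 0.8123^4 × 0.1877^0 = 1 × 0.43537733 × 1.0000 = 0.435377 (base)
P(M+2) = C(4,1) × 0.8123^3 × 0.1877^1 = 4 × 0.53598096 × 0.1877 = 0.402415
Relative intensity = 0.402415 / 0.435377 × 100 = 92.4

92.4%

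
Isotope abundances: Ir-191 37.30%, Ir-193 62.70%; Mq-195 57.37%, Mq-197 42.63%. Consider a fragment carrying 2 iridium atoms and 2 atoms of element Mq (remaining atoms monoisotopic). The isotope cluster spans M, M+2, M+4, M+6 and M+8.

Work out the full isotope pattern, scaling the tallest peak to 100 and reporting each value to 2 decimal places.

11.94 : 57.89 : 100.00 : 72.31 : 18.63

Iridium pattern (n=2): 0.139129 : 0.467742 : 0.393129
Element Mq pattern (n=2): 0.32913169 : 0.48913662 : 0.18173169
Convolve the two distributions (both contribute in 2-u steps):
  M: 0.139129×0.32913169 = 0.045792
  M+2: 0.139129×0.48913662 + 0.467742×0.32913169 = 0.222002
  M+4: 0.139129×0.18173169 + 0.467742×0.48913662 + 0.393129×0.32913169 = 0.383465
  M+6: 0.467742×0.18173169 + 0.393129×0.48913662 = 0.277297
  M+8: 0.393129×0.18173169 = 0.071444
Scale to base peak (0.383465) = 100: 11.94 : 57.89 : 100.00 : 72.31 : 18.63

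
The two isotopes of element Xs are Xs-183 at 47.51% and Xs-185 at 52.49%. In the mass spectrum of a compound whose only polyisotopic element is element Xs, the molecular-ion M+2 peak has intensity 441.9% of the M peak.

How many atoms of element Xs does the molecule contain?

4

For n independent Xs atoms, I(M+2)/I(M) = n · (abundance Xs-185) / (abundance Xs-183) = n · 0.5249/0.4751.
n = 4.419 × 0.4751/0.5249 = 4.00 ≈ 4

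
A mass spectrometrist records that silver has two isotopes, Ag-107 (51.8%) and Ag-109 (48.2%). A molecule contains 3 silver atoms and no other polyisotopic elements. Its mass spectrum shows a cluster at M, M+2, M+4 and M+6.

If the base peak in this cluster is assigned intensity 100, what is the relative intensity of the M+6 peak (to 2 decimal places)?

Binomial terms of (0.518 + 0.482)^3: M 0.1390, M+2 0.3880, M+4 0.3610, M+6 0.1120 → M+2 is the base peak.
P(M+2) = C(3,1) × 0.518^2 × 0.482^1 = 3 × 0.268324 × 0.4820 = 0.387997 (base)
P(M+6) = C(3,3) × 0.518^0 × 0.482^3 = 1 × 1.0000 × 0.11198017 = 0.111980
Relative intensity = 0.111980 / 0.387997 × 100 = 28.86

28.86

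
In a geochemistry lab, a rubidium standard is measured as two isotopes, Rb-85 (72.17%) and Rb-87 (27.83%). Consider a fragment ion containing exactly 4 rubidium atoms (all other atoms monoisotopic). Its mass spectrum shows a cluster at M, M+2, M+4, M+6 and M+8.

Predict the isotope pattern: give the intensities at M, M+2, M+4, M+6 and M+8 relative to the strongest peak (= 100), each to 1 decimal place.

The 4 Rb atoms are independent, so intensities follow the terms of (0.7217 + 0.2783)^4.
P(M) = 0.7217^4 = 0.271286
P(M+2) = 4 × 0.7217^3 × 0.2783^1 = 0.418450
P(M+4) = 6 × 0.7217^2 × 0.2783^2 = 0.242042
P(M+6) = 4 × 0.7217^1 × 0.2783^3 = 0.062224
P(M+8) = 0.2783^4 = 0.005999
The M+2 peak is largest (0.418450); scaling to 100 gives 64.8 : 100.0 : 57.8 : 14.9 : 1.4.

64.8 : 100.0 : 57.8 : 14.9 : 1.4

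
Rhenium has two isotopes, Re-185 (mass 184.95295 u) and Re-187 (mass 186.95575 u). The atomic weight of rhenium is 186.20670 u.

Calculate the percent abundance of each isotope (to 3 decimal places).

Writing the weighted mean with unknown fraction x of Re-185:
184.95295·x + 186.95575·(1 − x) = 186.20670
(184.95295 − 186.95575)·x = 186.20670 − 186.95575
x = -0.74905 / -2.00280 = 0.37400 → 37.400% Re-185, 62.600% Re-187.

Re-185: 37.400%, Re-187: 62.600%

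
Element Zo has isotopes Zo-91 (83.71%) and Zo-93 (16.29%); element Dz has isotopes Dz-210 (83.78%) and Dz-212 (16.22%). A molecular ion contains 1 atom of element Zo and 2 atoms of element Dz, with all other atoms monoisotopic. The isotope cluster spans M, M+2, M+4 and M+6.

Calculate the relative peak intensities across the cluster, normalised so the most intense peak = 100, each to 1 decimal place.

Element Zo pattern (n=1): 0.8371 : 0.1629
Element Dz pattern (n=2): 0.70190884 : 0.27178232 : 0.02630884
Convolve the two distributions (both contribute in 2-u steps):
  M: 0.8371×0.70190884 = 0.587568
  M+2: 0.8371×0.27178232 + 0.1629×0.70190884 = 0.341850
  M+4: 0.8371×0.02630884 + 0.1629×0.27178232 = 0.066296
  M+6: 0.1629×0.02630884 = 0.004286
Scale to base peak (0.587568) = 100: 100.0 : 58.2 : 11.3 : 0.7

100.0 : 58.2 : 11.3 : 0.7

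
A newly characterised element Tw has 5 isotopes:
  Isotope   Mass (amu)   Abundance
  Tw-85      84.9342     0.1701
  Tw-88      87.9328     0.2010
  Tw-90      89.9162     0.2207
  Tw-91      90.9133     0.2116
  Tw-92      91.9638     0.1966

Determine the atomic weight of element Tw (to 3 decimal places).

89.284 amu

Average mass = Σ (abundance × isotope mass) = 0.1701 × 84.9342 + 0.2010 × 87.9328 + 0.2207 × 89.9162 + 0.2116 × 90.9133 + 0.1966 × 91.9638
= 14.44731 + 17.67449 + 19.84451 + 19.23725 + 18.08008 = 89.28364 amu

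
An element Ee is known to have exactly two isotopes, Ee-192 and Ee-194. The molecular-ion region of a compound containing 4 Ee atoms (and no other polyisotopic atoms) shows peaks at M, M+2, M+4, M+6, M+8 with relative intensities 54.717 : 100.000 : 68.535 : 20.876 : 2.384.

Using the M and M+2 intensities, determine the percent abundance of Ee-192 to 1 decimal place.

68.6%

If p is the fraction of Ee that is Ee-192, then I(M+2)/I(M) = [C(4,1)·p^3·(1−p)] / p^4 = 4·(1−p)/p = 100.000/54.717 = 1.8276
(1−p)/p = 1.8276/4 = 0.4569  ⇒  p = 1/(1 + 0.4569) = 0.6864
Ee-192: 68.6%, Ee-194: 31.4%.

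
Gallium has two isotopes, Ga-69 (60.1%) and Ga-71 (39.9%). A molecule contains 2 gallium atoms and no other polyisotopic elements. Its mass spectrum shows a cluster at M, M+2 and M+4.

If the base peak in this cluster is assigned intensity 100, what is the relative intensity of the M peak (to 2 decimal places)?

Term probabilities: M 0.3612, M+2 0.4796, M+4 0.1592. Base peak = M+2.
P(M+2) = C(2,1) × 0.601^1 × 0.399^1 = 2 × 0.6010 × 0.3990 = 0.479598 (base)
P(M) = C(2,0) × 0.601^2 × 0.399^0 = 1 × 0.361201 × 1.0000 = 0.361201
Relative intensity = 0.361201 / 0.479598 × 100 = 75.31

75.31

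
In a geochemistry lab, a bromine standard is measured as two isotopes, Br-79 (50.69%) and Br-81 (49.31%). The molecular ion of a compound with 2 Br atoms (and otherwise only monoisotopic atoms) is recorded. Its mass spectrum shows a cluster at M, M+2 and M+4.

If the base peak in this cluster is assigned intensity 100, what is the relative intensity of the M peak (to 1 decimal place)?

Binomial terms of (0.5069 + 0.4931)^2: M 0.2569, M+2 0.4999, M+4 0.2431 → M+2 is the base peak.
P(M+2) = C(2,1) × 0.5069^1 × 0.4931^1 = 2 × 0.5069 × 0.4931 = 0.499905 (base)
P(M) = C(2,0) × 0.5069^2 × 0.4931^0 = 1 × 0.25694761 × 1.0000 = 0.256948
Relative intensity = 0.256948 / 0.499905 × 100 = 51.4

51.4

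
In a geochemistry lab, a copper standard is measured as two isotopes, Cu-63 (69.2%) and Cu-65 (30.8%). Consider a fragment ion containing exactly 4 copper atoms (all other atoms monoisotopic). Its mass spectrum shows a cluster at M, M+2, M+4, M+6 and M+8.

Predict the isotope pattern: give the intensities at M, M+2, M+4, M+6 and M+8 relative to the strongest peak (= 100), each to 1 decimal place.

56.2 : 100.0 : 66.8 : 19.8 : 2.2

Each Cu atom is independently Cu-63 (p = 0.692) or Cu-65 (q = 0.308); the cluster is the binomial expansion (p + q)^4.
P(M) = 0.692^4 = 0.229311
P(M+2) = 4 × 0.692^3 × 0.308^1 = 0.408253
P(M+4) = 6 × 0.692^2 × 0.308^2 = 0.272562
P(M+6) = 4 × 0.692^1 × 0.308^3 = 0.080876
P(M+8) = 0.308^4 = 0.008999
The M+2 peak is largest (0.408253); scaling to 100 gives 56.2 : 100.0 : 66.8 : 19.8 : 2.2.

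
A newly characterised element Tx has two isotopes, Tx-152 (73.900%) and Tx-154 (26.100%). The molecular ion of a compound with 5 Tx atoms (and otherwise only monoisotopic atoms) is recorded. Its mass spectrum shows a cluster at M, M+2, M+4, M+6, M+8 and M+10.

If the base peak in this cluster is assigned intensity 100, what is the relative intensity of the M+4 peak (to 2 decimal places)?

Term probabilities: M 0.2204, M+2 0.3892, M+4 0.2749, M+6 0.0971, M+8 0.0171, M+10 0.0012. Base peak = M+2.
P(M+2) = C(5,1) × 0.73900^4 × 0.26100^1 = 5 × 0.29824815 × 0.2610 = 0.389214 (base)
P(M+4) = C(5,2) × 0.73900^3 × 0.26100^2 = 10 × 0.40358342 × 0.068121 = 0.274925
Relative intensity = 0.274925 / 0.389214 × 100 = 70.64

70.64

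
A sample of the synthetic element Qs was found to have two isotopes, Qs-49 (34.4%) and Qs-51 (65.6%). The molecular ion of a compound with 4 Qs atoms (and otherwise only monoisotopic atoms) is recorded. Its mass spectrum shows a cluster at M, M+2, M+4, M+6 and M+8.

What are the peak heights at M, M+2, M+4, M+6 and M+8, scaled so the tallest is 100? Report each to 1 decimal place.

Each Qs atom is independently Qs-49 (p = 0.344) or Qs-51 (q = 0.656); the cluster is the binomial expansion (p + q)^4.
P(M) = 0.344^4 = 0.014003
P(M+2) = 4 × 0.344^3 × 0.656^1 = 0.106817
P(M+4) = 6 × 0.344^2 × 0.656^2 = 0.305545
P(M+6) = 4 × 0.344^1 × 0.656^3 = 0.388445
P(M+8) = 0.656^4 = 0.185189
The M+6 peak is largest (0.388445); scaling to 100 gives 3.6 : 27.5 : 78.7 : 100.0 : 47.7.

3.6 : 27.5 : 78.7 : 100.0 : 47.7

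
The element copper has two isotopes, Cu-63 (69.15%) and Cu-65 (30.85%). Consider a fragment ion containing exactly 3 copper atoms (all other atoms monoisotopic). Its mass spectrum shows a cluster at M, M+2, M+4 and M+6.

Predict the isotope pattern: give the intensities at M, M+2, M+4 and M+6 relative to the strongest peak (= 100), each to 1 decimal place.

The 3 Cu atoms are independent, so intensities follow the terms of (0.6915 + 0.3085)^3.
P(M) = 0.6915^3 = 0.330656
P(M+2) = 3 × 0.6915^2 × 0.3085^1 = 0.442548
P(M+4) = 3 × 0.6915^1 × 0.3085^2 = 0.197435
P(M+6) = 0.3085^3 = 0.029361
The M+2 peak is largest (0.442548); scaling to 100 gives 74.7 : 100.0 : 44.6 : 6.6.

74.7 : 100.0 : 44.6 : 6.6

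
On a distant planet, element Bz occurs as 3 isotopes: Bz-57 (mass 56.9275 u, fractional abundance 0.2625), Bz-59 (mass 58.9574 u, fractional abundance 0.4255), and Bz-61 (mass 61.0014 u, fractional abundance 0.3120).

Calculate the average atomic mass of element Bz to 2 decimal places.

59.06 u

Weight each isotope mass by its fractional abundance: 0.2625 × 56.9275 + 0.4255 × 58.9574 + 0.3120 × 61.0014
= 14.94347 + 25.08637 + 19.03244 = 59.06228 u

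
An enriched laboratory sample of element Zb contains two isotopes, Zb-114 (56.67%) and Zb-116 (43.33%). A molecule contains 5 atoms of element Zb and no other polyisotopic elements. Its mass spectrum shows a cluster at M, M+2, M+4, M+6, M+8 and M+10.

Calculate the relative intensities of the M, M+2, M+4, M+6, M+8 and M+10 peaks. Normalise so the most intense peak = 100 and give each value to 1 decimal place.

17.1 : 65.4 : 100.0 : 76.5 : 29.2 : 4.5

The 5 Zb atoms are independent, so intensities follow the terms of (0.5667 + 0.4333)^5.
P(M) = 0.5667^5 = 0.058448
P(M+2) = 5 × 0.5667^4 × 0.4333^1 = 0.223445
P(M+4) = 10 × 0.5667^3 × 0.4333^2 = 0.341694
P(M+6) = 10 × 0.5667^2 × 0.4333^3 = 0.261260
P(M+8) = 5 × 0.5667^1 × 0.4333^4 = 0.099880
P(M+10) = 0.4333^5 = 0.015274
The M+4 peak is largest (0.341694); scaling to 100 gives 17.1 : 65.4 : 100.0 : 76.5 : 29.2 : 4.5.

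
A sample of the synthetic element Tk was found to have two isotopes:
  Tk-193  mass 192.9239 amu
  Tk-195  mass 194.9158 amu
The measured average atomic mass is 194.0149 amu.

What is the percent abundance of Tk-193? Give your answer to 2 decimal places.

Writing the weighted mean with unknown fraction x of Tk-193:
192.9239·x + 194.9158·(1 − x) = 194.0149
(192.9239 − 194.9158)·x = 194.0149 − 194.9158
x = -0.9009 / -1.9919 = 0.45228 → 45.23% Tk-193, 54.77% Tk-195.

45.23%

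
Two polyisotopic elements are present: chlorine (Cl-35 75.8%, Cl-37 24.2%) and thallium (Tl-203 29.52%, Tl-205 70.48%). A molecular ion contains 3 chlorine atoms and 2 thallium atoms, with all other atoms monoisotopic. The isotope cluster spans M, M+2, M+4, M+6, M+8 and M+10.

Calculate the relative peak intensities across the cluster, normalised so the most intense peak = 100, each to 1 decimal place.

9.5 : 54.2 : 100.0 : 65.7 : 17.9 : 1.8

Chlorine pattern (n=3): 0.43551951 : 0.41713346 : 0.13317454 : 0.01417249
Thallium pattern (n=2): 0.08714304 : 0.41611392 : 0.49674304
Convolve the two distributions (both contribute in 2-u steps):
  M: 0.43551951×0.08714304 = 0.037952
  M+2: 0.43551951×0.41611392 + 0.41713346×0.08714304 = 0.217576
  M+4: 0.43551951×0.49674304 + 0.41713346×0.41611392 + 0.13317454×0.08714304 = 0.401522
  M+6: 0.41713346×0.49674304 + 0.13317454×0.41611392 + 0.01417249×0.08714304 = 0.263859
  M+8: 0.13317454×0.49674304 + 0.01417249×0.41611392 = 0.072051
  M+10: 0.01417249×0.49674304 = 0.007040
Scale to base peak (0.401522) = 100: 9.5 : 54.2 : 100.0 : 65.7 : 17.9 : 1.8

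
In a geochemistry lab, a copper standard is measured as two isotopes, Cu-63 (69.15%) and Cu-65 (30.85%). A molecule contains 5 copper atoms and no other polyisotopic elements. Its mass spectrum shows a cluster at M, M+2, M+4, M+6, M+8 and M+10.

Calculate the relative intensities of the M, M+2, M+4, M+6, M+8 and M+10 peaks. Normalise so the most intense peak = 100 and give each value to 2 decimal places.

Expanding (0.6915 + 0.3085)^5:
P(M) = 0.6915^5 = 0.158111
P(M+2) = 5 × 0.6915^4 × 0.3085^1 = 0.352691
P(M+4) = 10 × 0.6915^3 × 0.3085^2 = 0.314693
P(M+6) = 10 × 0.6915^2 × 0.3085^3 = 0.140394
P(M+8) = 5 × 0.6915^1 × 0.3085^4 = 0.031317
P(M+10) = 0.3085^5 = 0.002794
The M+2 peak is largest (0.352691); scaling to 100 gives 44.83 : 100.00 : 89.23 : 39.81 : 8.88 : 0.79.

44.83 : 100.00 : 89.23 : 39.81 : 8.88 : 0.79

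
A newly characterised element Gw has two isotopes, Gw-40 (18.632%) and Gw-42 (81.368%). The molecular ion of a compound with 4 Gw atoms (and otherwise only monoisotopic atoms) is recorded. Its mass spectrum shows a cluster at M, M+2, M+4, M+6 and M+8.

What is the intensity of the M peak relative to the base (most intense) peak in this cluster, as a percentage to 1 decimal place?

0.3%

(0.18632 + 0.81368)^4 gives M 0.0012, M+2 0.0211, M+4 0.1379, M+6 0.4015, M+8 0.4383; the largest is M+8.
P(M+8) = C(4,4) × 0.18632^0 × 0.81368^4 = 1 × 1.0000 × 0.43834349 = 0.438343 (base)
P(M) = C(4,0) × 0.18632^4 × 0.81368^0 = 1 × 0.00120514 × 1.0000 = 0.001205
Relative intensity = 0.001205 / 0.438343 × 100 = 0.3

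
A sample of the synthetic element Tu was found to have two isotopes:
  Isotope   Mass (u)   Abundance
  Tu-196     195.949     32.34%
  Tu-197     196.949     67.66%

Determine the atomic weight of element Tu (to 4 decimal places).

196.6256 u

Weight each isotope mass by its fractional abundance: 0.3234 × 195.949 + 0.6766 × 196.949
= 63.36991 + 133.25569 = 196.62560 u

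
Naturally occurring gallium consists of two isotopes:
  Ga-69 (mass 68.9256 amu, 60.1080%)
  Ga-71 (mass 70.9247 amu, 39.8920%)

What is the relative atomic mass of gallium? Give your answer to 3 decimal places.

Weight each isotope mass by its fractional abundance: 0.601080 × 68.9256 + 0.398920 × 70.9247
= 41.42980 + 28.29328 = 69.72308 amu

69.723 amu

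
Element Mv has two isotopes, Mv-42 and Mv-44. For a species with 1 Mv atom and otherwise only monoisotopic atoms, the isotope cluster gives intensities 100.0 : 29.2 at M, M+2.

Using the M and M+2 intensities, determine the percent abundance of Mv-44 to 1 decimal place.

22.6%

Let p = fractional abundance of Mv-42. I(M+2)/I(M) = [C(1,1)·p^0·(1−p)] / p^1 = 1·(1−p)/p = 29.2/100.0 = 0.2920
(1−p)/p = 0.2920/1 = 0.2920  ⇒  p = 1/(1 + 0.2920) = 0.7740
Mv-42: 77.4%, Mv-44: 22.6%.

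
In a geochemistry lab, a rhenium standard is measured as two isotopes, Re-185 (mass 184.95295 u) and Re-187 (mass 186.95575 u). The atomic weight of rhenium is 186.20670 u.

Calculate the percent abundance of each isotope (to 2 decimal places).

Re-185: 37.40%, Re-187: 62.60%

Writing the weighted mean with unknown fraction x of Re-185:
184.95295·x + 186.95575·(1 − x) = 186.20670
(184.95295 − 186.95575)·x = 186.20670 − 186.95575
x = -0.74905 / -2.00280 = 0.37400 → 37.40% Re-185, 62.60% Re-187.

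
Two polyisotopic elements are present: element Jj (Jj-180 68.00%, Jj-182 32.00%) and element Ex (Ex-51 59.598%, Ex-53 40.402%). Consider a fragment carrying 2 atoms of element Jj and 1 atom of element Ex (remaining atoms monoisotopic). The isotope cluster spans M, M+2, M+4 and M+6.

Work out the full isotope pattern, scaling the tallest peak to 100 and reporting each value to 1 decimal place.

Element Jj pattern (n=2): 0.4624 : 0.4352 : 0.1024
Element Ex pattern (n=1): 0.59598 : 0.40402
Convolve the two distributions (both contribute in 2-u steps):
  M: 0.4624×0.59598 = 0.275581
  M+2: 0.4624×0.40402 + 0.4352×0.59598 = 0.446189
  M+4: 0.4352×0.40402 + 0.1024×0.59598 = 0.236858
  M+6: 0.1024×0.40402 = 0.041372
Scale to base peak (0.446189) = 100: 61.8 : 100.0 : 53.1 : 9.3

61.8 : 100.0 : 53.1 : 9.3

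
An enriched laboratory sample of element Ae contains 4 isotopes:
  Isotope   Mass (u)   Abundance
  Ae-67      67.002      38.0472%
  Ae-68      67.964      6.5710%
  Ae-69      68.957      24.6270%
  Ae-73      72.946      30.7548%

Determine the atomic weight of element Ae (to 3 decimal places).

69.375 u

Weight each isotope mass by its fractional abundance: 0.380472 × 67.002 + 0.065710 × 67.964 + 0.246270 × 68.957 + 0.307548 × 72.946
= 25.4924 + 4.4659 + 16.9820 + 22.4344 = 69.3747 u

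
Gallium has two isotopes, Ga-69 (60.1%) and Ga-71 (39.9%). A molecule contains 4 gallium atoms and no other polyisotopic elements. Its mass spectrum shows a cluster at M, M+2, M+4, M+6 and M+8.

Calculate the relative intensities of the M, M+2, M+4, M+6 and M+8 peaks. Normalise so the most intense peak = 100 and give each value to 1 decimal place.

The 4 Ga atoms are independent, so intensities follow the terms of (0.601 + 0.399)^4.
P(M) = 0.601^4 = 0.130466
P(M+2) = 4 × 0.601^3 × 0.399^1 = 0.346463
P(M+4) = 6 × 0.601^2 × 0.399^2 = 0.345021
P(M+6) = 4 × 0.601^1 × 0.399^3 = 0.152705
P(M+8) = 0.399^4 = 0.025345
The M+2 peak is largest (0.346463); scaling to 100 gives 37.7 : 100.0 : 99.6 : 44.1 : 7.3.

37.7 : 100.0 : 99.6 : 44.1 : 7.3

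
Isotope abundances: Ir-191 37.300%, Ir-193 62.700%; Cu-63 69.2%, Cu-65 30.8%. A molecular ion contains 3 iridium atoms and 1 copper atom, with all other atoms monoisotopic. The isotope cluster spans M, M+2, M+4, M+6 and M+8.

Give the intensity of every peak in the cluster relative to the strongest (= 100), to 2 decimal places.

9.33 : 51.19 : 100.00 : 79.49 : 19.72

Iridium pattern (n=3): 0.05189512 : 0.26170165 : 0.43991135 : 0.24649188
Copper pattern (n=1): 0.6920 : 0.3080
Convolve the two distributions (both contribute in 2-u steps):
  M: 0.05189512×0.6920 = 0.035911
  M+2: 0.05189512×0.3080 + 0.26170165×0.6920 = 0.197081
  M+4: 0.26170165×0.3080 + 0.43991135×0.6920 = 0.385023
  M+6: 0.43991135×0.3080 + 0.24649188×0.6920 = 0.306065
  M+8: 0.24649188×0.3080 = 0.075919
Scale to base peak (0.385023) = 100: 9.33 : 51.19 : 100.00 : 79.49 : 19.72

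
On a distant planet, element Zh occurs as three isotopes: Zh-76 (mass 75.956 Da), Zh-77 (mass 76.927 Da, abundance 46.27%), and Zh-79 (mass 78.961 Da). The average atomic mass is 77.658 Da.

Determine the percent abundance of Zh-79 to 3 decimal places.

The remaining 53.73% is split between Zh-76 (fraction x) and Zh-79 (fraction 0.5373 − x).
Substituting: 75.956x + 78.961(0.5373 − x) = 42.0638771
(75.956 − 78.961)x = -0.3618682  ⇒  x = 0.12042, y = 0.41688
Zh-76: 12.042%, Zh-79: 41.688%.

41.688%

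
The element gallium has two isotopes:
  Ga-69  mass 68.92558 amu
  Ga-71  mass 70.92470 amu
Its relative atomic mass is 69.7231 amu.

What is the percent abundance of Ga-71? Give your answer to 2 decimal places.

39.89%

Let x be the fractional abundance of Ga-69; then Ga-71 has abundance 1 − x.
68.92558·x + 70.92470·(1 − x) = 69.7231
(68.92558 − 70.92470)·x = 69.7231 − 70.92470
x = -1.20160 / -1.99912 = 0.60106 → 60.11% Ga-69, 39.89% Ga-71.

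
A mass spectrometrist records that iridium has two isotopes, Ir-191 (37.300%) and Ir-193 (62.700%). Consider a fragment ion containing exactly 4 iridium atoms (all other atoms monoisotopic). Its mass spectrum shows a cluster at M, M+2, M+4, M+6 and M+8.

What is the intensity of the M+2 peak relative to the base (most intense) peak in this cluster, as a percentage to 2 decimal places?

35.39%

Term probabilities: M 0.0194, M+2 0.1302, M+4 0.3282, M+6 0.3678, M+8 0.1546. Base peak = M+6.
P(M+6) = C(4,3) × 0.37300^1 × 0.62700^3 = 4 × 0.3730 × 0.24649188 = 0.367766 (base)
P(M+2) = C(4,1) × 0.37300^3 × 0.62700^1 = 4 × 0.05189512 × 0.6270 = 0.130153
Relative intensity = 0.130153 / 0.367766 × 100 = 35.39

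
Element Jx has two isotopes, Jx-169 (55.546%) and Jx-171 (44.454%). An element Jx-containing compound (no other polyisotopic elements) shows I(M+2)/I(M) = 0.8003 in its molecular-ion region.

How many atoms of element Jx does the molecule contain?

The M+2/M ratio from n Jx atoms is n · q/p = n · 0.44454/0.55546.
n = 0.8003 × 0.55546/0.44454 = 1.00 ≈ 1

1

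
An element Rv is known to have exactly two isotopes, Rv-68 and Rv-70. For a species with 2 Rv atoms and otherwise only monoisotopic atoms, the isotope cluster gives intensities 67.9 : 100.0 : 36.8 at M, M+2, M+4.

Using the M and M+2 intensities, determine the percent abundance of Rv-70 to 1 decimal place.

42.4%

Let p = fractional abundance of Rv-68. I(M+2)/I(M) = [C(2,1)·p^1·(1−p)] / p^2 = 2·(1−p)/p = 100.0/67.9 = 1.4728
(1−p)/p = 1.4728/2 = 0.7364  ⇒  p = 1/(1 + 0.7364) = 0.5759
Rv-68: 57.6%, Rv-70: 42.4%.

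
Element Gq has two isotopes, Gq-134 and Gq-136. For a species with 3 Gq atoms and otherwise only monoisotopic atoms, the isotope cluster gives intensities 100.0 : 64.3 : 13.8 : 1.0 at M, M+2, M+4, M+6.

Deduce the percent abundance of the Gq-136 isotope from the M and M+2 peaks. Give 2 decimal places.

17.65%

If p is the fraction of Gq that is Gq-134, then I(M+2)/I(M) = [C(3,1)·p^2·(1−p)] / p^3 = 3·(1−p)/p = 64.3/100.0 = 0.6430
(1−p)/p = 0.6430/3 = 0.2143  ⇒  p = 1/(1 + 0.2143) = 0.8235
Gq-134: 82.35%, Gq-136: 17.65%.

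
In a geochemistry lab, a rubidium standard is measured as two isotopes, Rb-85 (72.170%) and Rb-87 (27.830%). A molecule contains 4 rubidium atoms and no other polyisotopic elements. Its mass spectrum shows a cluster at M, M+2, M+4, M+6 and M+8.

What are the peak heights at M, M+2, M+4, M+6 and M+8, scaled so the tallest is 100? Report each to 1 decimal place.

64.8 : 100.0 : 57.8 : 14.9 : 1.4

Each Rb atom is independently Rb-85 (p = 0.72170) or Rb-87 (q = 0.27830); the cluster is the binomial expansion (p + q)^4.
P(M) = 0.72170^4 = 0.271286
P(M+2) = 4 × 0.72170^3 × 0.27830^1 = 0.418450
P(M+4) = 6 × 0.72170^2 × 0.27830^2 = 0.242042
P(M+6) = 4 × 0.72170^1 × 0.27830^3 = 0.062224
P(M+8) = 0.27830^4 = 0.005999
The M+2 peak is largest (0.418450); scaling to 100 gives 64.8 : 100.0 : 57.8 : 14.9 : 1.4.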